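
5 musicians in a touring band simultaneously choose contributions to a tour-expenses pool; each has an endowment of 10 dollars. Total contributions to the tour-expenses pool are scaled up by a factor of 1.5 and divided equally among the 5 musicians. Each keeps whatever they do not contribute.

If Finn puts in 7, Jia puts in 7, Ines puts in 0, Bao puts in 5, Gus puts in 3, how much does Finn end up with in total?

Total contributed: 7 + 7 + 0 + 5 + 3 = 22.
Each receives 1.5 × 22 / 5 = 6.60 from the tour-expenses pool.
Finn keeps 10 − 7 = 3, so Finn's payoff is 3 + 6.60 = 9.60.

9.60 dollars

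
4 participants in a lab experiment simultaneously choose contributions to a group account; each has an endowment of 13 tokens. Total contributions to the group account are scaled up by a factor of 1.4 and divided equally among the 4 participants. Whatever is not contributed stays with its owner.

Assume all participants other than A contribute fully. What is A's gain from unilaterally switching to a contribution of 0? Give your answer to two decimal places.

8.45 tokens

Switching from a contribution of 13 to 0 lets A keep an extra 13 tokens, but lowers the group account by 13, which costs A their own share of that drop: 1.4/4 × 13 = 4.55.
Net gain = 13 − 4.55 = 8.45. The private return per contributed unit (0.3500) is below 1, so free-riding is indeed the best response regardless of what the others do.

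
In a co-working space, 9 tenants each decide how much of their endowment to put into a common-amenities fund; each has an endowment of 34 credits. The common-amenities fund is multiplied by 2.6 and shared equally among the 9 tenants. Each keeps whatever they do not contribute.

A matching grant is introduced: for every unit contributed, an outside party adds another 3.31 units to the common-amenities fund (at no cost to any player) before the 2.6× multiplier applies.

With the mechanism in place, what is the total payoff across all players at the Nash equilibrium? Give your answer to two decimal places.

With the mechanism, a contributed unit returns 2.6 × 4.31 / 9 = 1.2451 per unit of net cost to the contributor — now above 1 — so contributing fully is weakly dominant for every player.
So the Nash equilibrium is full contribution by all 9; the group earns 2.6 × 4.31 × 306 = 3429.04.

3429.04 credits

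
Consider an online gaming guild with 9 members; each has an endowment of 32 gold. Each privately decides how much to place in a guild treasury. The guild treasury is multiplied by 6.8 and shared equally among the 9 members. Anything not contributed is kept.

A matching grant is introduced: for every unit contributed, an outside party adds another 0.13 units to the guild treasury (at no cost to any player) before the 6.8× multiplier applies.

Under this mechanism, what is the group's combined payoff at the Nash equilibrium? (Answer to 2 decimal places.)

With the mechanism, a contributed unit returns 6.8 × 1.13 / 9 = 0.8538 per unit of net cost — still below 1 — so contributing 0 remains dominant for every player.
Everyone keeps their endowment and the group total is 9 × 32 = 288.

288.00 gold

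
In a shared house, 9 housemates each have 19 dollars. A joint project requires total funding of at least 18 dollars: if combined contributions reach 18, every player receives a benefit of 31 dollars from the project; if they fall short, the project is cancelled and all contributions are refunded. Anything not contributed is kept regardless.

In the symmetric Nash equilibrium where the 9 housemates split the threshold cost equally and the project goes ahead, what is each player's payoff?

Equal share of the threshold: 18/9 = 2.
At this profile no one gains by cutting their contribution: any cut drops the total below 18, the project is cancelled, contributions are refunded, and the deviator ends with 19, which is less than 19 − 2 + 31 = 48. Contributing more than 2 just wastes the excess. So contributing exactly 2 is a best response.
Each player's payoff: 19 − 2 + 31 = 48.

48 dollars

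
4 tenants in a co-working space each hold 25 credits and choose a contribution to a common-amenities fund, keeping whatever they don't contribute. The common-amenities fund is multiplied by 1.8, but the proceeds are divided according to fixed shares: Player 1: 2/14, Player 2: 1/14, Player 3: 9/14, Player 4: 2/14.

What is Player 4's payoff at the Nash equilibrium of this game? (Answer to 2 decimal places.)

For player j, contributing a unit is worthwhile iff 1.8 × (j's share) ≥ 1, i.e. iff j's share is at least 0.5556.
Only Player 3 (9/14) clears that bar, contributing 25; the remaining 3 contribute 0. Total contributed: 25.
Player 4 keeps 25 and receives 1.8 × 25 × 2/14 = 6.43 from the common-amenities fund, for a payoff of 31.43.

31.43 credits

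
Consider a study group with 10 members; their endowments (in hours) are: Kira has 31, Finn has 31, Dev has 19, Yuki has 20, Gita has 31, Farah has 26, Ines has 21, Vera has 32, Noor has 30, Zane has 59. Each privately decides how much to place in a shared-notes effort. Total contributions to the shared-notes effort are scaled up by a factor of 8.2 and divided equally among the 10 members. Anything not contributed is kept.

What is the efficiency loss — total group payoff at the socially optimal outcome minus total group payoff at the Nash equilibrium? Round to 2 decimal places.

The private return per contributed unit is 8.2/10 = 0.8200 < 1 for every player regardless of endowment, so the Nash equilibrium is zero contribution and the group total is Σ E_j = 31 + 31 + 19 + 20 + 31 + 26 + 21 + 32 + 30 + 59 = 300.
Each contributed unit returns 8.200 to the group, so the social optimum is full contribution by everyone: group total = 8.200 × 300 = 2460.00.
Efficiency loss = (8.200 − 1) × 300 = 2160.00.

2160.00 hours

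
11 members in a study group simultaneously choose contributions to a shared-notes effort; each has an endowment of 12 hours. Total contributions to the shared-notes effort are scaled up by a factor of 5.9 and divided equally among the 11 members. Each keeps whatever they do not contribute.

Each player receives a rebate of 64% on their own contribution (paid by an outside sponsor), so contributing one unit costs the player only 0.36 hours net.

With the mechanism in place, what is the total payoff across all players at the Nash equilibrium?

Under the mechanism each unit contributed yields (5.9/11) / 0.36 = 1.4899 back to its contributor per unit of net cost, which exceeds 1, making full contribution the dominant choice for everyone.
At the Nash equilibrium everyone contributes 12. Group total payoff = 11 × (12 × 0.64 + 5.9 × 12) = 863.28.

863.28 hours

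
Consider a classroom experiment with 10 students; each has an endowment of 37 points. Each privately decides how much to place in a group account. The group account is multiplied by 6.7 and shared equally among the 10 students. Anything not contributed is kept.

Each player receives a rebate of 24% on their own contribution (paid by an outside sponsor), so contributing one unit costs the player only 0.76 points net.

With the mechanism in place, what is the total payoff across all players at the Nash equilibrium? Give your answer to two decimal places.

With the mechanism, a contributed unit returns (6.7/10) / 0.76 = 0.8816 per unit of net cost — still below 1 — so contributing 0 remains dominant for every player.
Everyone keeps their endowment and the group total is 10 × 37 = 370.

370.00 points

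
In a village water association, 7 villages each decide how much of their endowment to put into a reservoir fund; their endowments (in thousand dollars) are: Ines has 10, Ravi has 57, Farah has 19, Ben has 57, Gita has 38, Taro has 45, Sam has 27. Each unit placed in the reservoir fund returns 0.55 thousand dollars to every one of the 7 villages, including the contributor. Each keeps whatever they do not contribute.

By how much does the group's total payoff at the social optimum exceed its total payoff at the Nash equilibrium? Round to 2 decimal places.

The private return per contributed unit is 0.55 < 1 for everyone, so the Nash equilibrium is zero contribution and the group total is Σ E_j = 10 + 57 + 19 + 57 + 38 + 45 + 27 = 253.
Each contributed unit returns 3.850 to the group, so the social optimum is full contribution by everyone: group total = 3.850 × 253 = 974.05.
Efficiency loss = (3.850 − 1) × 253 = 721.05.

721.05 thousand dollars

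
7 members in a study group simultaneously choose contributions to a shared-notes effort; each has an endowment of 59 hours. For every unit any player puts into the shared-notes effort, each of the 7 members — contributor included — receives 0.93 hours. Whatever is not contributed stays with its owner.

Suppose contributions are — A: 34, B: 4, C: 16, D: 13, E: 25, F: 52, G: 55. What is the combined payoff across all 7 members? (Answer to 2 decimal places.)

Total contributed: 34 + 4 + 16 + 13 + 25 + 52 + 55 = 199; total kept: 7 × 59 − 199 = 214.
The shared-notes effort pays out 0.93 × 7 × 199 = 1295.49 in aggregate.
Group total = 214 + 1295.49 = 1509.49.

1509.49 hours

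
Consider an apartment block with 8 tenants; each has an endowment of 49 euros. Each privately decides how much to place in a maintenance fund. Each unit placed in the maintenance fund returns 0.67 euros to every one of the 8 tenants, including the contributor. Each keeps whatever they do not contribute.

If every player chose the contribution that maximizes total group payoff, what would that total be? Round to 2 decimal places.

2101.12 euros

Each contributed unit returns 5.360 to the group as a whole (0.67 to each of 8 players), which exceeds 1, so the social optimum is full contribution: group total = 5.360 × 392 = 2101.12.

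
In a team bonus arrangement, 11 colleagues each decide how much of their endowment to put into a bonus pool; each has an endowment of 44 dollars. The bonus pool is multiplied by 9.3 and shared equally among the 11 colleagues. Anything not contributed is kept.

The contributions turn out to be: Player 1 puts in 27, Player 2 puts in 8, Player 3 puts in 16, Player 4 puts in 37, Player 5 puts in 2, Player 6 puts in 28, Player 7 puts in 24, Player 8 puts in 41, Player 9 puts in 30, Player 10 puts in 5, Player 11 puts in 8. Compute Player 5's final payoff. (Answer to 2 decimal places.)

233.07 dollars

Total contributed: 27 + 8 + 16 + 37 + 2 + 28 + 24 + 41 + 30 + 5 + 8 = 226.
Each receives 9.3 × 226 / 11 = 191.07 from the bonus pool.
Player 5 keeps 44 − 2 = 42, so Player 5's payoff is 42 + 191.07 = 233.07.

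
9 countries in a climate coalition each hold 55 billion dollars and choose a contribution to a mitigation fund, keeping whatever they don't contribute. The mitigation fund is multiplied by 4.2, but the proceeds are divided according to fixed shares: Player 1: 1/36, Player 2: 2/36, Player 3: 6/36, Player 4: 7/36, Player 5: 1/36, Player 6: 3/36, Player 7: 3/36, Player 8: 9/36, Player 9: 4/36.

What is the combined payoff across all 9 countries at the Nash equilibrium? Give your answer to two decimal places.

A player with share s gets back 4.2·s per unit contributed, so full contribution is dominant for anyone with s > 1/4.2 = 0.2381 and zero contribution is dominant for anyone below.
Player 8 alone (share 9/36) is above the threshold, contributing 55; the remaining 8 contribute 0. Total contributed: 55.
The mitigation fund pays out 4.2 × 55 = 231.00 in total (split across the unequal shares, but the aggregate is all that matters for the group sum).
The 8 free-riders keep 55 each, adding 440. Group total = 440 + 231.00 = 671.00.

671.00 billion dollars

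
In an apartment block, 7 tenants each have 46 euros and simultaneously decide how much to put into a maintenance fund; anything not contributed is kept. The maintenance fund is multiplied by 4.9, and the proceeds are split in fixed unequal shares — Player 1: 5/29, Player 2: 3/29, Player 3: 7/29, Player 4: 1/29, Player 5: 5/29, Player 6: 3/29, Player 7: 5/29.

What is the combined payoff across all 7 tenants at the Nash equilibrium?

Player j's private return per contributed unit is 4.9 × (j's share). Contributing is weakly dominant for j when that share is at least 1/4.9 = 0.2041, and contributing 0 is dominant otherwise.
Only Player 3 (7/29) clears that bar, contributing 46; the remaining 6 contribute 0. Total contributed: 46.
The maintenance fund pays out 4.9 × 46 = 225.40 in total (split across the unequal shares, but the aggregate is all that matters for the group sum).
The 6 free-riders keep 46 each, adding 276. Group total = 276 + 225.40 = 501.40.

501.40 euros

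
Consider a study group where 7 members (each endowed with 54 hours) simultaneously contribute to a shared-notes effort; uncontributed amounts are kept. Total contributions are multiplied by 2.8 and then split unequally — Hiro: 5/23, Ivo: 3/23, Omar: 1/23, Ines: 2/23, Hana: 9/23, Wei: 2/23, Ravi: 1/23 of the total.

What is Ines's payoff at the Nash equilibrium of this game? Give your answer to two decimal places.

For player j, contributing a unit is worthwhile iff 2.8 × (j's share) ≥ 1, i.e. iff j's share is at least 0.3571.
The only share above 0.3571 is Hana's 9/23, contributing 54; the remaining 6 contribute 0. Total contributed: 54.
Ines keeps 54 and receives 2.8 × 54 × 2/23 = 13.15 from the shared-notes effort, for a payoff of 67.15.

67.15 hours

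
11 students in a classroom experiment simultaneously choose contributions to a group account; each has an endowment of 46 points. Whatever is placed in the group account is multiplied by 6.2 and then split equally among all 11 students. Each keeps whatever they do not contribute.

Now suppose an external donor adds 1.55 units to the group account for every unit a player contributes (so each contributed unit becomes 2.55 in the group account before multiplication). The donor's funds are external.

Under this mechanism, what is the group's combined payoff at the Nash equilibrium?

With the mechanism, a contributed unit returns 6.2 × 2.55 / 11 = 1.4373 per unit of net cost to the contributor — now above 1 — so contributing fully is weakly dominant for every player.
So the Nash equilibrium is full contribution by all 11; the group earns 6.2 × 2.55 × 506 = 7999.86.

7999.86 points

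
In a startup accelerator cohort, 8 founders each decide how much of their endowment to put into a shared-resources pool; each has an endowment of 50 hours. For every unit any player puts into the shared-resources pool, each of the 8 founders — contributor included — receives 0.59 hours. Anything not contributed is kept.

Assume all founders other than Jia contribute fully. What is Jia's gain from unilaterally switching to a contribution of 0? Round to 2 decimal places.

20.50 hours

Switching from a contribution of 50 to 0 lets Jia keep an extra 50 hours, but lowers the shared-resources pool by 50, which costs Jia their own share of that drop: 0.59 × 50 = 29.50.
Net gain = 50 − 29.50 = 20.50. The private return per contributed unit (0.59) is below 1, so free-riding is indeed the best response regardless of what the others do.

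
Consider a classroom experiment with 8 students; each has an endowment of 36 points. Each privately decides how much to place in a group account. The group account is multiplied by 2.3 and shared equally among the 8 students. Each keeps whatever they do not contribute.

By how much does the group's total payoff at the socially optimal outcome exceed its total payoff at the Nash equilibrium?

374.40 points

Each contributed unit returns 2.3/8 = 0.2875 to its contributor — below 1 — so contributing 0 is dominant for every player. At the Nash equilibrium everyone keeps their 36, and the group total is 8 × 36 = 288.
Each contributed unit returns 2.300 to the group as a whole (0.2875 to each of 8 players), which exceeds 1, so the social optimum is full contribution: group total = 2.300 × 288 = 662.40.
Efficiency loss = 662.40 − 288 = 374.40.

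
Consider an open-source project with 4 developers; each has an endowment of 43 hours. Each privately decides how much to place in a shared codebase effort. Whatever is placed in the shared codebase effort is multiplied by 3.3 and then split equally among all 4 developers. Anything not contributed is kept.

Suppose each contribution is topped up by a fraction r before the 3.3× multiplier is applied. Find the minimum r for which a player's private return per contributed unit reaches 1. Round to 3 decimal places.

0.212

With matching at rate r, one contributed unit becomes (1 + r) in the shared codebase effort and returns 3.3 × (1 + r) / 4 to the contributor.
Setting this equal to 1: 1 + r = 4/3.3 = 1.2121.
So the minimum matching rate is r = 1.2121 − 1 = 0.212.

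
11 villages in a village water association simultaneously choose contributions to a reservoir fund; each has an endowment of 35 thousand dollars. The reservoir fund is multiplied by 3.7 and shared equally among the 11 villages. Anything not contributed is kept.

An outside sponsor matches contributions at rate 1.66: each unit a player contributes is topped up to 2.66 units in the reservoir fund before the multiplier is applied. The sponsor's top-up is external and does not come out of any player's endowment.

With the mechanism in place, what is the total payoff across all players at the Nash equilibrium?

Even with the mechanism, each unit contributed returns only 3.7 × 2.66 / 11 = 0.8947 per unit of net cost, so contributing nothing is still dominant.
Everyone keeps their endowment and the group total is 11 × 35 = 385.

385.00 thousand dollars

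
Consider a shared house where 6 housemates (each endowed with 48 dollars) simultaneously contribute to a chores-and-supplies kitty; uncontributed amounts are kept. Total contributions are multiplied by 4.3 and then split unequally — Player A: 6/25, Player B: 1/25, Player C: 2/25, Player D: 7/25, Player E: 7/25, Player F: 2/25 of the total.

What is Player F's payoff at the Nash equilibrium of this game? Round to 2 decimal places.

A player with share s gets back 4.3·s per unit contributed, so full contribution is dominant for anyone with s > 1/4.3 = 0.2326 and zero contribution is dominant for anyone below.
Player A, Player D and Player E are above the threshold, contributing 48 each; the remaining 3 contribute 0. Total contributed: 144.
Player F keeps 48 and receives 4.3 × 144 × 2/25 = 49.54 from the chores-and-supplies kitty, for a payoff of 97.54.

97.54 dollars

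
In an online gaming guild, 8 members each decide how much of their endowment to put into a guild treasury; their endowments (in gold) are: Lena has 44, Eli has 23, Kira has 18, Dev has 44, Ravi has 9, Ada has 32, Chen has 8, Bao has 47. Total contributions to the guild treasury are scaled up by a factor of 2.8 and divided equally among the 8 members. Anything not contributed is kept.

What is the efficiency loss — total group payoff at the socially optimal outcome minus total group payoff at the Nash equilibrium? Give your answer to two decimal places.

The private return per contributed unit is 2.8/8 = 0.3500 < 1 for every player regardless of endowment, so the Nash equilibrium is zero contribution and the group total is Σ E_j = 44 + 23 + 18 + 44 + 9 + 32 + 8 + 47 = 225.
Each contributed unit returns 2.800 to the group, so the social optimum is full contribution by everyone: group total = 2.800 × 225 = 630.00.
Efficiency loss = (2.800 − 1) × 225 = 405.00.

405.00 gold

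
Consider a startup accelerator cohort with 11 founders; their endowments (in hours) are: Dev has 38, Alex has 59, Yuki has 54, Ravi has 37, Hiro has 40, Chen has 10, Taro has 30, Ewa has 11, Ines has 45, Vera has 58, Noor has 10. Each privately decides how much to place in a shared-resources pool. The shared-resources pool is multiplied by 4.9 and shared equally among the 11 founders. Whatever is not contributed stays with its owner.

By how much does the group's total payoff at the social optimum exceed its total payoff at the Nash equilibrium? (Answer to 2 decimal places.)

1528.80 hours

The private return per contributed unit is 4.9/11 = 0.4455 < 1 for every player regardless of endowment, so the Nash equilibrium is zero contribution and the group total is Σ E_j = 38 + 59 + 54 + 37 + 40 + 10 + 30 + 11 + 45 + 58 + 10 = 392.
Each contributed unit returns 4.900 to the group, so the social optimum is full contribution by everyone: group total = 4.900 × 392 = 1920.80.
Efficiency loss = (4.900 − 1) × 392 = 1528.80.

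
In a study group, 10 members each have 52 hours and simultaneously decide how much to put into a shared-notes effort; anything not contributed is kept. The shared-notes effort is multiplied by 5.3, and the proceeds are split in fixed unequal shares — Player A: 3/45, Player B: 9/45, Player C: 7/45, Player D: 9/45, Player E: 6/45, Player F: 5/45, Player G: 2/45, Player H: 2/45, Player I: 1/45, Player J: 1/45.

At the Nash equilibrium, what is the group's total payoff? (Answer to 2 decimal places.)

For player j, contributing a unit is worthwhile iff 5.3 × (j's share) ≥ 1, i.e. iff j's share is at least 0.1887.
The shares above 0.1887 belong to Player B and Player D, contributing 52 each; the remaining 8 contribute 0. Total contributed: 104.
The shared-notes effort pays out 5.3 × 104 = 551.20 in total (split across the unequal shares, but the aggregate is all that matters for the group sum).
The 8 free-riders keep 52 each, adding 416. Group total = 416 + 551.20 = 967.20.

967.20 hours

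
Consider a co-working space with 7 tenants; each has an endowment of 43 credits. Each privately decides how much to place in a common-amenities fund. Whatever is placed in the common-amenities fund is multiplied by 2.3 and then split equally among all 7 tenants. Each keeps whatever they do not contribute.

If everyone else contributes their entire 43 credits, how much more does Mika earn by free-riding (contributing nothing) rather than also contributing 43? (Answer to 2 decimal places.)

Switching from a contribution of 43 to 0 lets Mika keep an extra 43 credits, but lowers the common-amenities fund by 43, which costs Mika their own share of that drop: 2.3/7 × 43 = 14.13.
Net gain = 43 − 14.13 = 28.87. The private return per contributed unit (0.3286) is below 1, so free-riding is indeed the best response regardless of what the others do.

28.87 credits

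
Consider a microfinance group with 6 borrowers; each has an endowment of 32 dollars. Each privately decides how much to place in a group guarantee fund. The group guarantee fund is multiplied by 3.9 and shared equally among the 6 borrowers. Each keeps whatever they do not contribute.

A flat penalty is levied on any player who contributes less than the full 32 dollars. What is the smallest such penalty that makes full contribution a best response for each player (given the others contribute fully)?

Given the others contribute fully, the best deviation is to contribute 0 (any partial contribution still incurs the fine and gives up units whose private return 0.6500 is below 1).
Deviating from 32 to 0 saves 32 dollars but forfeits the deviator's share of the drop in the group guarantee fund: 3.9/6 × 32 = 20.80.
So the deviation gain is 32 − 20.80 = 11.20, and the fine must be at least 11.20 dollars to wipe it out.

11.20 dollars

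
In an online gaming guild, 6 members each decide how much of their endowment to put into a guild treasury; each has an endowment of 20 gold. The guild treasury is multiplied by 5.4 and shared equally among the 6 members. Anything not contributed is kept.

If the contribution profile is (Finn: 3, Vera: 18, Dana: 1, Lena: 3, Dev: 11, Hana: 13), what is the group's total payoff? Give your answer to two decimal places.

Total contributed: 3 + 18 + 1 + 3 + 11 + 13 = 49; total kept: 6 × 20 − 49 = 71.
The guild treasury pays out 5.4 × 49 = 264.60 in aggregate.
Group total = 71 + 264.60 = 335.60.

335.60 gold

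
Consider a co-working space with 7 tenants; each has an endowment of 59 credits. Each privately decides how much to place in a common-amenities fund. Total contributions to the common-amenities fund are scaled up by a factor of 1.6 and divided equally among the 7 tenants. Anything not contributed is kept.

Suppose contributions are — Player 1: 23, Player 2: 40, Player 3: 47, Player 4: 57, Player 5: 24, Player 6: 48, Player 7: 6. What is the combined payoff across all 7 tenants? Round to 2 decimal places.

Total contributed: 23 + 40 + 47 + 57 + 24 + 48 + 6 = 245; total kept: 7 × 59 − 245 = 168.
The common-amenities fund pays out 1.6 × 245 = 392.00 in aggregate.
Group total = 168 + 392.00 = 560.00.

560.00 credits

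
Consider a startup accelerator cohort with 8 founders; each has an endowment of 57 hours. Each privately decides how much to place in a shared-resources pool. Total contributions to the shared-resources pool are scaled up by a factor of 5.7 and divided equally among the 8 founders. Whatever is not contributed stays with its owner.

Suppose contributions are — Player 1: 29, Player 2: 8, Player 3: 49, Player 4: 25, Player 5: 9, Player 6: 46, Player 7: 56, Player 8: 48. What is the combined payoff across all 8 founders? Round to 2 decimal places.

1725.00 hours

Total contributed: 29 + 8 + 49 + 25 + 9 + 46 + 56 + 48 = 270; total kept: 8 × 57 − 270 = 186.
The shared-resources pool pays out 5.7 × 270 = 1539.00 in aggregate.
Group total = 186 + 1539.00 = 1725.00.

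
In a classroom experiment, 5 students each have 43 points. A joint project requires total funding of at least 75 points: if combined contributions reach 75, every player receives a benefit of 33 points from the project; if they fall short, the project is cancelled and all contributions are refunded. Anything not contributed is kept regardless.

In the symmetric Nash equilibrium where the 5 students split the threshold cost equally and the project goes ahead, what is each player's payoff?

61 points

Equal share of the threshold: 75/5 = 15.
At this profile no one gains by cutting their contribution: any cut drops the total below 75, the project is cancelled, contributions are refunded, and the deviator ends with 43, which is less than 43 − 15 + 33 = 61. Contributing more than 15 just wastes the excess. So contributing exactly 15 is a best response.
Each player's payoff: 43 − 15 + 33 = 61.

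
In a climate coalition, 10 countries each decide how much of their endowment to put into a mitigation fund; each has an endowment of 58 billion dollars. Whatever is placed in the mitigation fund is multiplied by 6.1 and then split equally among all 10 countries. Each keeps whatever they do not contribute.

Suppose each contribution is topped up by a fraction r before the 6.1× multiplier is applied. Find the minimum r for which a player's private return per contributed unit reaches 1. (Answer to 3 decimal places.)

With matching at rate r, one contributed unit becomes (1 + r) in the mitigation fund and returns 6.1 × (1 + r) / 10 to the contributor.
Setting this equal to 1: 1 + r = 10/6.1 = 1.6393.
So the minimum matching rate is r = 1.6393 − 1 = 0.639.

0.639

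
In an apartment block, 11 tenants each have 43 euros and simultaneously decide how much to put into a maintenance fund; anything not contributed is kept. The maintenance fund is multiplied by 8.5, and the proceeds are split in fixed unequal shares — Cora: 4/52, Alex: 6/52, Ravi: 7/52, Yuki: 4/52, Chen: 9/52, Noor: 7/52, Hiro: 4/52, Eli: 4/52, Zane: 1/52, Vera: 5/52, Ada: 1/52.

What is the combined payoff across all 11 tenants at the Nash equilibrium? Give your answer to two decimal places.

1440.50 euros

For player j, contributing a unit is worthwhile iff 8.5 × (j's share) ≥ 1, i.e. iff j's share is at least 0.1176.
Ravi, Chen and Noor are above the threshold, contributing 43 each; the remaining 8 contribute 0. Total contributed: 129.
The maintenance fund pays out 8.5 × 129 = 1096.50 in total (split across the unequal shares, but the aggregate is all that matters for the group sum).
The 8 free-riders keep 43 each, adding 344. Group total = 344 + 1096.50 = 1440.50.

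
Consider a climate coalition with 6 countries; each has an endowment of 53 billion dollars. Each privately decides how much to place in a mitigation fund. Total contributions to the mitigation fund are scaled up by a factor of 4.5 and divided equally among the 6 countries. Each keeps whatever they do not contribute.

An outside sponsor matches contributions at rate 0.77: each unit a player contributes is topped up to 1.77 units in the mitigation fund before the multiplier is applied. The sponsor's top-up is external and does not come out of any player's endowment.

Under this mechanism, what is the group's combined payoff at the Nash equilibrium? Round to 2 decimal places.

2532.87 billion dollars

The effective private return per unit is now 4.5 × 1.77 / 6 = 1.3275 > 1, so every player's dominant strategy flips to full contribution.
So the Nash equilibrium is full contribution by all 6; the group earns 4.5 × 1.77 × 318 = 2532.87.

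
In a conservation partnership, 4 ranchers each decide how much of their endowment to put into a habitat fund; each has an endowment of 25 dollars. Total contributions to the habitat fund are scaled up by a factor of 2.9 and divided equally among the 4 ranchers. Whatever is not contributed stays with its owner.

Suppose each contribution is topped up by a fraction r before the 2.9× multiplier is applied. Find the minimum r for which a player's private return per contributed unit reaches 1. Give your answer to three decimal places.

0.379

With matching at rate r, one contributed unit becomes (1 + r) in the habitat fund and returns 2.9 × (1 + r) / 4 to the contributor.
Setting this equal to 1: 1 + r = 4/2.9 = 1.3793.
So the minimum matching rate is r = 1.3793 − 1 = 0.379.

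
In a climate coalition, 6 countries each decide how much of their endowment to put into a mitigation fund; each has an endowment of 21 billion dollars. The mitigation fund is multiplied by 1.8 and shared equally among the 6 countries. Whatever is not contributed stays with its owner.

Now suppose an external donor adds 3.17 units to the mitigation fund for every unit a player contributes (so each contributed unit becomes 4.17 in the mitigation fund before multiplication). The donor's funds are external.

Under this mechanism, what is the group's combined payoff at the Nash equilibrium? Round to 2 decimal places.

945.76 billion dollars

The effective private return per unit is now 1.8 × 4.17 / 6 = 1.2510 > 1, so every player's dominant strategy flips to full contribution.
So the Nash equilibrium is full contribution by all 6; the group earns 1.8 × 4.17 × 126 = 945.76.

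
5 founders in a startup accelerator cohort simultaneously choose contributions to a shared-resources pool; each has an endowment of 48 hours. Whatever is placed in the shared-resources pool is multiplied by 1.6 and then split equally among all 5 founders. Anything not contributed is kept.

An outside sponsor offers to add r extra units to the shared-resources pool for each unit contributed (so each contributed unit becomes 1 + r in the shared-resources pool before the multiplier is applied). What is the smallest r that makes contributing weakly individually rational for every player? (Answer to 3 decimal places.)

2.125

With matching at rate r, one contributed unit becomes (1 + r) in the shared-resources pool and returns 1.6 × (1 + r) / 5 to the contributor.
Setting this equal to 1: 1 + r = 5/1.6 = 3.1250.
So the minimum matching rate is r = 3.1250 − 1 = 2.125.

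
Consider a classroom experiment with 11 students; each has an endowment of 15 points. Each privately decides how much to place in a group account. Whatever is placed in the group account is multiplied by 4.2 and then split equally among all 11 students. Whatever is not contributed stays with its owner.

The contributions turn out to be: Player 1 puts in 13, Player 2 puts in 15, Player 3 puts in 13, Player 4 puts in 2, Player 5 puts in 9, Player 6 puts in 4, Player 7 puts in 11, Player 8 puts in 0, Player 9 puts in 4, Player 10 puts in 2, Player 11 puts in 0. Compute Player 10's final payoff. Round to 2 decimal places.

40.87 points

Total contributed: 13 + 15 + 13 + 2 + 9 + 4 + 11 + 0 + 4 + 2 + 0 = 73.
Each receives 4.2 × 73 / 11 = 27.87 from the group account.
Player 10 keeps 15 − 2 = 13, so Player 10's payoff is 13 + 27.87 = 40.87.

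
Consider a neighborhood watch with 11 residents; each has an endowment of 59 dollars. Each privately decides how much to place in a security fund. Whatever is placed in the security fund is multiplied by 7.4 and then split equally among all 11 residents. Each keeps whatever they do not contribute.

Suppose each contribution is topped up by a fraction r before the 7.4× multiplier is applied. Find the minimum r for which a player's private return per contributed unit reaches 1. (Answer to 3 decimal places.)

With matching at rate r, one contributed unit becomes (1 + r) in the security fund and returns 7.4 × (1 + r) / 11 to the contributor.
Setting this equal to 1: 1 + r = 11/7.4 = 1.4865.
So the minimum matching rate is r = 1.4865 − 1 = 0.486.

0.486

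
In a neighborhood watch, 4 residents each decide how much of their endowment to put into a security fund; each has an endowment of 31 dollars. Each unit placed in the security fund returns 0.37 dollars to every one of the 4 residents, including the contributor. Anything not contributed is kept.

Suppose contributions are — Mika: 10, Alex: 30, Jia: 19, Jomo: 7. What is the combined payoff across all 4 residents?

155.68 dollars

Total contributed: 10 + 30 + 19 + 7 = 66; total kept: 4 × 31 − 66 = 58.
The security fund pays out 0.37 × 4 × 66 = 97.68 in aggregate.
Group total = 58 + 97.68 = 155.68.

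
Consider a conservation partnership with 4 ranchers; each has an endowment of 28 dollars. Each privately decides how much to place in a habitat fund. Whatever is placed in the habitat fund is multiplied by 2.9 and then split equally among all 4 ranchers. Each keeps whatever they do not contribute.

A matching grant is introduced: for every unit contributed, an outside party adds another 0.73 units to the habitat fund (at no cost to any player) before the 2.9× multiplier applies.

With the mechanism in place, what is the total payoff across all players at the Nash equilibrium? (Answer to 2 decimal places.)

With the mechanism, a contributed unit returns 2.9 × 1.73 / 4 = 1.2543 per unit of net cost to the contributor — now above 1 — so contributing fully is weakly dominant for every player.
So the Nash equilibrium is full contribution by all 4; the group earns 2.9 × 1.73 × 112 = 561.90.

561.90 dollars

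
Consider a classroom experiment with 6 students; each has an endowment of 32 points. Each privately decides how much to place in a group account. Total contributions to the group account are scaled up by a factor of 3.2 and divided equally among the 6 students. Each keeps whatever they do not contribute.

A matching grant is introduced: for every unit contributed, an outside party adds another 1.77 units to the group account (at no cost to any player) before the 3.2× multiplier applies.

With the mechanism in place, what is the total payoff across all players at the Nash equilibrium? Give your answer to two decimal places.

With the mechanism, a contributed unit returns 3.2 × 2.77 / 6 = 1.4773 per unit of net cost to the contributor — now above 1 — so contributing fully is weakly dominant for every player.
At the Nash equilibrium everyone contributes 32. Group total payoff = 3.2 × 2.77 × 192 = 1701.89.

1701.89 points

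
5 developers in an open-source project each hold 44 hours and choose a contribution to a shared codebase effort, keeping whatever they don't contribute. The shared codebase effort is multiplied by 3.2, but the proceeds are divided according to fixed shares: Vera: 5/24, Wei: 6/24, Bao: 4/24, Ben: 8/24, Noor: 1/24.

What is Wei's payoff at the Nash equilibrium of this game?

Each unit j contributes comes back to j as 3.2 × (j's share), so j prefers to contribute only if that share exceeds 1/3.2 = 0.3125; otherwise keeping the unit dominates.
The only share above 0.3125 is Ben's 8/24, contributing 44; the remaining 4 contribute 0. Total contributed: 44.
Wei keeps 44 and receives 3.2 × 44 × 6/24 = 35.20 from the shared codebase effort, for a payoff of 79.20.

79.20 hours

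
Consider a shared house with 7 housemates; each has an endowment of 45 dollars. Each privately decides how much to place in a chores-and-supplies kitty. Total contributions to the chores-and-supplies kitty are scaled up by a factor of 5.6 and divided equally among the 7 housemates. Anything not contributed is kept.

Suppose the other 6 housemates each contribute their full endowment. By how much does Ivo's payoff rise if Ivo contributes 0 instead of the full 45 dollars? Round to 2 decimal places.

9.00 dollars

Switching from a contribution of 45 to 0 lets Ivo keep an extra 45 dollars, but lowers the chores-and-supplies kitty by 45, which costs Ivo their own share of that drop: 5.6/7 × 45 = 36.00.
Net gain = 45 − 36.00 = 9.00. The private return per contributed unit (0.8000) is below 1, so free-riding is indeed the best response regardless of what the others do.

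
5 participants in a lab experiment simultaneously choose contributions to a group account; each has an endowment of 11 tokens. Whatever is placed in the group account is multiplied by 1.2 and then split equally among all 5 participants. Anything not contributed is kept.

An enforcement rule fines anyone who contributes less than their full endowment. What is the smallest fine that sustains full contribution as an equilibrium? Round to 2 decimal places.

Given the others contribute fully, the best deviation is to contribute 0 (any partial contribution still incurs the fine and gives up units whose private return 0.2400 is below 1).
Deviating from 11 to 0 saves 11 tokens but forfeits the deviator's share of the drop in the group account: 1.2/5 × 11 = 2.64.
So the deviation gain is 11 − 2.64 = 8.36, and the fine must be at least 8.36 tokens to wipe it out.

8.36 tokens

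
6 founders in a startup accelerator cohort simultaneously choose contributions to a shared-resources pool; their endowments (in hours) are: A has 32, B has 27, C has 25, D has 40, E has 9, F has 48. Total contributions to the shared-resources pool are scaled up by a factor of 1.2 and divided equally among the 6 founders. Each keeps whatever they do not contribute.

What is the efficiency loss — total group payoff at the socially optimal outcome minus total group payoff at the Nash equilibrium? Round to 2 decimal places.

The private return per contributed unit is 1.2/6 = 0.2000 < 1 for every player regardless of endowment, so the Nash equilibrium is zero contribution and the group total is Σ E_j = 32 + 27 + 25 + 40 + 9 + 48 = 181.
Each contributed unit returns 1.200 to the group, so the social optimum is full contribution by everyone: group total = 1.200 × 181 = 217.20.
Efficiency loss = (1.200 − 1) × 181 = 36.20.

36.20 hours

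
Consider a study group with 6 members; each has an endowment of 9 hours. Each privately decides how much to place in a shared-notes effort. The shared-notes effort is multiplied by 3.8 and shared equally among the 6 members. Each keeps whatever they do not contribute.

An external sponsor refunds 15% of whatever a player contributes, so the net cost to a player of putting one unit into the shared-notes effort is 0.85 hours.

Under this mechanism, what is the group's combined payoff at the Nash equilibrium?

Even with the mechanism, each unit contributed returns only (3.8/6) / 0.85 = 0.7451 per unit of net cost, so contributing nothing is still dominant.
At the Nash equilibrium no one contributes; group total payoff = 6 × 9 = 54.

54.00 hours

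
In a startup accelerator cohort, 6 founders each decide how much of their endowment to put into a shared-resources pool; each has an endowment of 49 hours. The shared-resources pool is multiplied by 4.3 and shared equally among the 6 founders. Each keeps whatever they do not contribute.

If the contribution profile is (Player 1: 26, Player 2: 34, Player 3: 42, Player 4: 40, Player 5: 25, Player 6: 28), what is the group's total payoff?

Total contributed: 26 + 34 + 42 + 40 + 25 + 28 = 195; total kept: 6 × 49 − 195 = 99.
The shared-resources pool pays out 4.3 × 195 = 838.50 in aggregate.
Group total = 99 + 838.50 = 937.50.

937.50 hours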